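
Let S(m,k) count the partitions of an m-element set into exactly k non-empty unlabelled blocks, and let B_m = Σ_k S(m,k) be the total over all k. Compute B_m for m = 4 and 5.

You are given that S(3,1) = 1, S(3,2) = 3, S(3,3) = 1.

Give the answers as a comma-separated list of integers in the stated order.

15, 52

i=4: T(4,1)=0+1·1=1 | T(4,2)=1+2·3=7 | T(4,3)=3+3·1=6 | T(4,4)=1+4·0=1
i=5: T(5,1)=0+1·1=1 | T(5,2)=1+2·7=15 | T(5,3)=7+3·6=25 | T(5,4)=6+4·1=10 | T(5,5)=1+5·0=1
B_4 = ΣS(4,k) = 1+7+6+1 = 15
B_5 = ΣS(5,k) = 1+15+25+10+1 = 52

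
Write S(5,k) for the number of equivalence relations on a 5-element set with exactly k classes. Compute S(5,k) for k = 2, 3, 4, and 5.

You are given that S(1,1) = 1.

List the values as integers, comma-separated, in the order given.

15, 25, 10, 1

r2: T_2,1=1×1+0=1; T_2,2=2×0+1=1
r3: T_3,1=1×1+0=1; T_3,2=2×1+1=3; T_3,3=3×0+1=1
r4: T_4,1=1×1+0=1; T_4,2=2×3+1=7; T_4,3=3×1+3=6; T_4,4=4×0+1=1
r5: T_5,2=2×7+1=15; T_5,3=3×6+7=25; T_5,4=4×1+6=10; T_5,5=5×0+1=1
Read S(5,2) = 15, S(5,3) = 25, S(5,4) = 10, S(5,5) = 1.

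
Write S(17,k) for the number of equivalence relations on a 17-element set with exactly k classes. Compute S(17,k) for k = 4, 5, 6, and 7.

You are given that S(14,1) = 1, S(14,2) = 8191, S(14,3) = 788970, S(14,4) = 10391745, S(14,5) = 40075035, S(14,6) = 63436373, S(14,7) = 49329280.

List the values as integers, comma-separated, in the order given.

[15] T[15,2]:2*8191+1=16383 · T[15,3]:3*788970+8191=2375101 · T[15,4]:4*10391745+788970=42355950 · T[15,5]:5*40075035+10391745=210766920 · T[15,6]:6*63436373+40075035=420693273 · T[15,7]:7*49329280+63436373=408741333
[16] T[16,3]:3*2375101+16383=7141686 · T[16,4]:4*42355950+2375101=171798901 · T[16,5]:5*210766920+42355950=1096190550 · T[16,6]:6*420693273+210766920=2734926558 · T[16,7]:7*408741333+420693273=3281882604
[17] T[17,4]:4*171798901+7141686=694337290 · T[17,5]:5*1096190550+171798901=5652751651 · T[17,6]:6*2734926558+1096190550=17505749898 · T[17,7]:7*3281882604+2734926558=25708104786
Read S(17,4) = 694337290, S(17,5) = 5652751651, S(17,6) = 17505749898, S(17,7) = 25708104786.

694337290, 5652751651, 17505749898, 25708104786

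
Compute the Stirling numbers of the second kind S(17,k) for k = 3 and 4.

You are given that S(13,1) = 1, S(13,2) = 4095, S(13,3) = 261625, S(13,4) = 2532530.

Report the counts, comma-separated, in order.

r14: T_14,1=1×1+0=1; T_14,2=2×4095+1=8191; T_14,3=3×261625+4095=788970; T_14,4=4×2532530+261625=10391745
r15: T_15,1=1×1+0=1; T_15,2=2×8191+1=16383; T_15,3=3×788970+8191=2375101; T_15,4=4×10391745+788970=42355950
r16: T_16,2=2×16383+1=32767; T_16,3=3×2375101+16383=7141686; T_16,4=4×42355950+2375101=171798901
r17: T_17,3=3×7141686+32767=21457825; T_17,4=4×171798901+7141686=694337290
Read S(17,3) = 21457825, S(17,4) = 694337290.

21457825, 694337290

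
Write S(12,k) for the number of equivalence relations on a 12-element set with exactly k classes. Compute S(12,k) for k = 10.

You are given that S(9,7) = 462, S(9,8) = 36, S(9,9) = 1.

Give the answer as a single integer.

1705

i=10: T(10,8)=462+8·36=750 | T(10,9)=36+9·1=45 | T(10,10)=1+10·0=1
i=11: T(11,9)=750+9·45=1155 | T(11,10)=45+10·1=55
i=12: T(12,10)=1155+10·55=1705
Read S(12,10) = 1705.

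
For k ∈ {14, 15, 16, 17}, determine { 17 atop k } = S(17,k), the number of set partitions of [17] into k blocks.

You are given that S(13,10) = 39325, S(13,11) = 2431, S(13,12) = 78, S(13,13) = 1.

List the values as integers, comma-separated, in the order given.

249900, 7820, 136, 1

@14  (14,11):2431·11+39325→66066, (14,12):78·12+2431→3367, (14,13):1·13+78→91, (14,14):0·14+1→1
@15  (15,12):3367·12+66066→106470, (15,13):91·13+3367→4550, (15,14):1·14+91→105, (15,15):0·15+1→1
@16  (16,13):4550·13+106470→165620, (16,14):105·14+4550→6020, (16,15):1·15+105→120, (16,16):0·16+1→1
@17  (17,14):6020·14+165620→249900, (17,15):120·15+6020→7820, (17,16):1·16+120→136, (17,17):0·17+1→1
Read S(17,14) = 249900, S(17,15) = 7820, S(17,16) = 136, S(17,17) = 1.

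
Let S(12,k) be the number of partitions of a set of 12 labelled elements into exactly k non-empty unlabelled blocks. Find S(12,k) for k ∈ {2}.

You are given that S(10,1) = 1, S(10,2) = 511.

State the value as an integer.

i=11: T(11,1)=0+1·1=1 | T(11,2)=1+2·511=1023
i=12: T(12,2)=1+2·1023=2047
Read S(12,2) = 2047.

2047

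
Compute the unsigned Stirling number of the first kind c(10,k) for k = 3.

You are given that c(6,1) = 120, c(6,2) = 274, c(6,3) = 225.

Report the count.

1172700

i=7: T(7,1)=0+6·120=720 | T(7,2)=120+6·274=1764 | T(7,3)=274+6·225=1624
i=8: T(8,1)=0+7·720=5040 | T(8,2)=720+7·1764=13068 | T(8,3)=1764+7·1624=13132
i=9: T(9,2)=5040+8·13068=109584 | T(9,3)=13068+8·13132=118124
i=10: T(10,3)=109584+9·118124=1172700
Read c(10,3) = 1172700.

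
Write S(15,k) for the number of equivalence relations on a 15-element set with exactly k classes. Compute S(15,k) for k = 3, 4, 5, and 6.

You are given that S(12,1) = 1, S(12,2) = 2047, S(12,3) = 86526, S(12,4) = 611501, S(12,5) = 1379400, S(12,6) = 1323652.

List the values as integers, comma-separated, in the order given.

@13  (13,1):1·1+0→1, (13,2):2047·2+1→4095, (13,3):86526·3+2047→261625, (13,4):611501·4+86526→2532530, (13,5):1379400·5+611501→7508501, (13,6):1323652·6+1379400→9321312
@14  (14,2):4095·2+1→8191, (14,3):261625·3+4095→788970, (14,4):2532530·4+261625→10391745, (14,5):7508501·5+2532530→40075035, (14,6):9321312·6+7508501→63436373
@15  (15,3):788970·3+8191→2375101, (15,4):10391745·4+788970→42355950, (15,5):40075035·5+10391745→210766920, (15,6):63436373·6+40075035→420693273
Read S(15,3) = 2375101, S(15,4) = 42355950, S(15,5) = 210766920, S(15,6) = 420693273.

2375101, 42355950, 210766920, 420693273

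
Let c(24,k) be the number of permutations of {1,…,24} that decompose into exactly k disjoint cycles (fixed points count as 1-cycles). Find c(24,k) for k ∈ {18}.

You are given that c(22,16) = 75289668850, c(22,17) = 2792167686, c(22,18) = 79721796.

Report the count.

@23  (23,17):2792167686·22+75289668850→136717357942, (23,18):79721796·22+2792167686→4546047198
@24  (24,18):4546047198·23+136717357942→241276443496
Read c(24,18) = 241276443496.

241276443496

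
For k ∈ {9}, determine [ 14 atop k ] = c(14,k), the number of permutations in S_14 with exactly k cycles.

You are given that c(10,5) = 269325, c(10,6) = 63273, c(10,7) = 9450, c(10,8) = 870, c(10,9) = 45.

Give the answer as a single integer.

16669653

i=11: T(11,6)=269325+10·63273=902055 | T(11,7)=63273+10·9450=157773 | T(11,8)=9450+10·870=18150 | T(11,9)=870+10·45=1320
i=12: T(12,7)=902055+11·157773=2637558 | T(12,8)=157773+11·18150=357423 | T(12,9)=18150+11·1320=32670
i=13: T(13,8)=2637558+12·357423=6926634 | T(13,9)=357423+12·32670=749463
i=14: T(14,9)=6926634+13·749463=16669653
Read c(14,9) = 16669653.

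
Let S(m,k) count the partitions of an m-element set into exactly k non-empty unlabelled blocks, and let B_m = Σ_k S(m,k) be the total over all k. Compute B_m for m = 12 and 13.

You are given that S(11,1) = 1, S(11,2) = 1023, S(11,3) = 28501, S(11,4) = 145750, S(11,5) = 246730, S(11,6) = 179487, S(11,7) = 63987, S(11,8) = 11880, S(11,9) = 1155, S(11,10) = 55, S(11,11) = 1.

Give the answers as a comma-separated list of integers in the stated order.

4213597, 27644437

r12: T_12,1=1×1+0=1; T_12,2=2×1023+1=2047; T_12,3=3×28501+1023=86526; T_12,4=4×145750+28501=611501; T_12,5=5×246730+145750=1379400; T_12,6=6×179487+246730=1323652; T_12,7=7×63987+179487=627396; T_12,8=8×11880+63987=159027; T_12,9=9×1155+11880=22275; T_12,10=10×55+1155=1705; T_12,11=11×1+55=66; T_12,12=12×0+1=1
r13: T_13,1=1×1+0=1; T_13,2=2×2047+1=4095; T_13,3=3×86526+2047=261625; T_13,4=4×611501+86526=2532530; T_13,5=5×1379400+611501=7508501; T_13,6=6×1323652+1379400=9321312; T_13,7=7×627396+1323652=5715424; T_13,8=8×159027+627396=1899612; T_13,9=9×22275+159027=359502; T_13,10=10×1705+22275=39325; T_13,11=11×66+1705=2431; T_13,12=12×1+66=78; T_13,13=13×0+1=1
B_12 = ΣS(12,k) = 1+2047+86526+611501+1379400+1323652+627396+159027+22275+1705+66+1 = 4213597
B_13 = ΣS(13,k) = 1+4095+261625+2532530+7508501+9321312+5715424+1899612+359502+39325+2431+78+1 = 27644437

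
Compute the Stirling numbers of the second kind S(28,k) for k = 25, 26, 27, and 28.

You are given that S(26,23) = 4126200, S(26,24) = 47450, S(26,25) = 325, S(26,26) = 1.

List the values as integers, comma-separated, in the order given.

i=27: T(27,24)=4126200+24·47450=5265000 | T(27,25)=47450+25·325=55575 | T(27,26)=325+26·1=351 | T(27,27)=1+27·0=1
i=28: T(28,25)=5265000+25·55575=6654375 | T(28,26)=55575+26·351=64701 | T(28,27)=351+27·1=378 | T(28,28)=1+28·0=1
Read S(28,25) = 6654375, S(28,26) = 64701, S(28,27) = 378, S(28,28) = 1.

6654375, 64701, 378, 1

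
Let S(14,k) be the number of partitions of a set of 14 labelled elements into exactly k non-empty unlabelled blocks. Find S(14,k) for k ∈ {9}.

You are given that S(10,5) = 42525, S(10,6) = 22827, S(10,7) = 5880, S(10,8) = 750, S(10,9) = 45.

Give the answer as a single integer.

5135130

i=11: T(11,6)=42525+6·22827=179487 | T(11,7)=22827+7·5880=63987 | T(11,8)=5880+8·750=11880 | T(11,9)=750+9·45=1155
i=12: T(12,7)=179487+7·63987=627396 | T(12,8)=63987+8·11880=159027 | T(12,9)=11880+9·1155=22275
i=13: T(13,8)=627396+8·159027=1899612 | T(13,9)=159027+9·22275=359502
i=14: T(14,9)=1899612+9·359502=5135130
Read S(14,9) = 5135130.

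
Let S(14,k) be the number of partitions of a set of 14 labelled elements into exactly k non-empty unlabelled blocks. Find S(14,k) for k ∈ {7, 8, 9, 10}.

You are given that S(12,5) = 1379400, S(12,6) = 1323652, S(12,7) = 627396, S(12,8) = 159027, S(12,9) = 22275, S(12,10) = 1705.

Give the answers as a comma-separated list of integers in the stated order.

49329280, 20912320, 5135130, 752752

row 13: T[13][6]=6·1323652+1379400=9321312  T[13][7]=7·627396+1323652=5715424  T[13][8]=8·159027+627396=1899612  T[13][9]=9·22275+159027=359502  T[13][10]=10·1705+22275=39325
row 14: T[14][7]=7·5715424+9321312=49329280  T[14][8]=8·1899612+5715424=20912320  T[14][9]=9·359502+1899612=5135130  T[14][10]=10·39325+359502=752752
Read S(14,7) = 49329280, S(14,8) = 20912320, S(14,9) = 5135130, S(14,10) = 752752.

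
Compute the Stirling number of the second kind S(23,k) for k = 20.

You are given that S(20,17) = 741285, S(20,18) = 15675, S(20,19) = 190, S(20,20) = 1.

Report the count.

row 21: T[21][18]=18·15675+741285=1023435  T[21][19]=19·190+15675=19285  T[21][20]=20·1+190=210
row 22: T[22][19]=19·19285+1023435=1389850  T[22][20]=20·210+19285=23485
row 23: T[23][20]=20·23485+1389850=1859550
Read S(23,20) = 1859550.

1859550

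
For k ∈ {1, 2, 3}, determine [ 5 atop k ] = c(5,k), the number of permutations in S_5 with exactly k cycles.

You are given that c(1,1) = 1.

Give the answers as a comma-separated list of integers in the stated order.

24, 50, 35

row 2: T[2][1]=1·1+0=1  T[2][2]=1·0+1=1
row 3: T[3][1]=2·1+0=2  T[3][2]=2·1+1=3  T[3][3]=2·0+1=1
row 4: T[4][1]=3·2+0=6  T[4][2]=3·3+2=11  T[4][3]=3·1+3=6
row 5: T[5][1]=4·6+0=24  T[5][2]=4·11+6=50  T[5][3]=4·6+11=35
Read c(5,1) = 24, c(5,2) = 50, c(5,3) = 35.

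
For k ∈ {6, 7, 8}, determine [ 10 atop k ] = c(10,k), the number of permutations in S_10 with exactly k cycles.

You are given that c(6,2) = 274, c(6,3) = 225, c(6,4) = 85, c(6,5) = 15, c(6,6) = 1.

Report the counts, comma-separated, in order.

63273, 9450, 870

[7] T[7,3]:6*225+274=1624 · T[7,4]:6*85+225=735 · T[7,5]:6*15+85=175 · T[7,6]:6*1+15=21 · T[7,7]:6*0+1=1
[8] T[8,4]:7*735+1624=6769 · T[8,5]:7*175+735=1960 · T[8,6]:7*21+175=322 · T[8,7]:7*1+21=28 · T[8,8]:7*0+1=1
[9] T[9,5]:8*1960+6769=22449 · T[9,6]:8*322+1960=4536 · T[9,7]:8*28+322=546 · T[9,8]:8*1+28=36
[10] T[10,6]:9*4536+22449=63273 · T[10,7]:9*546+4536=9450 · T[10,8]:9*36+546=870
Read c(10,6) = 63273, c(10,7) = 9450, c(10,8) = 870.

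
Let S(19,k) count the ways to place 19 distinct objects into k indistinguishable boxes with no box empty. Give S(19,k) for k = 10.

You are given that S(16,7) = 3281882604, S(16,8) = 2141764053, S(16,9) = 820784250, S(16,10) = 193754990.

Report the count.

477297033785

i=17: T(17,8)=3281882604+8·2141764053=20415995028 | T(17,9)=2141764053+9·820784250=9528822303 | T(17,10)=820784250+10·193754990=2758334150
i=18: T(18,9)=20415995028+9·9528822303=106175395755 | T(18,10)=9528822303+10·2758334150=37112163803
i=19: T(19,10)=106175395755+10·37112163803=477297033785
Read S(19,10) = 477297033785.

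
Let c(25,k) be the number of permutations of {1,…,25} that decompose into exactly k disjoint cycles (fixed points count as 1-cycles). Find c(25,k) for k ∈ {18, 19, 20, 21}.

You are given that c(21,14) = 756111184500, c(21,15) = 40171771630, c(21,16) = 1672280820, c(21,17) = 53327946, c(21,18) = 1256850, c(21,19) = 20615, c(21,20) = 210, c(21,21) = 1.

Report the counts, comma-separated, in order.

r22: T_22,15=21×40171771630+756111184500=1599718388730; T_22,16=21×1672280820+40171771630=75289668850; T_22,17=21×53327946+1672280820=2792167686; T_22,18=21×1256850+53327946=79721796; T_22,19=21×20615+1256850=1689765; T_22,20=21×210+20615=25025; T_22,21=21×1+210=231
r23: T_23,16=22×75289668850+1599718388730=3256091103430; T_23,17=22×2792167686+75289668850=136717357942; T_23,18=22×79721796+2792167686=4546047198; T_23,19=22×1689765+79721796=116896626; T_23,20=22×25025+1689765=2240315; T_23,21=22×231+25025=30107
r24: T_24,17=23×136717357942+3256091103430=6400590336096; T_24,18=23×4546047198+136717357942=241276443496; T_24,19=23×116896626+4546047198=7234669596; T_24,20=23×2240315+116896626=168423871; T_24,21=23×30107+2240315=2932776
r25: T_25,18=24×241276443496+6400590336096=12191224980000; T_25,19=24×7234669596+241276443496=414908513800; T_25,20=24×168423871+7234669596=11276842500; T_25,21=24×2932776+168423871=238810495
Read c(25,18) = 12191224980000, c(25,19) = 414908513800, c(25,20) = 11276842500, c(25,21) = 238810495.

12191224980000, 414908513800, 11276842500, 238810495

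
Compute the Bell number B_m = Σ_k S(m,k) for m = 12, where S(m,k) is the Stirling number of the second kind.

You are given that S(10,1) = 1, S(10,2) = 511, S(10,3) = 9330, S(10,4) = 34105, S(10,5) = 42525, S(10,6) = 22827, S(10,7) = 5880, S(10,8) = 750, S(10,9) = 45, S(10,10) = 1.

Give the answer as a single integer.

i=11: T(11,1)=0+1·1=1 | T(11,2)=1+2·511=1023 | T(11,3)=511+3·9330=28501 | T(11,4)=9330+4·34105=145750 | T(11,5)=34105+5·42525=246730 | T(11,6)=42525+6·22827=179487 | T(11,7)=22827+7·5880=63987 | T(11,8)=5880+8·750=11880 | T(11,9)=750+9·45=1155 | T(11,10)=45+10·1=55 | T(11,11)=1+11·0=1
i=12: T(12,1)=0+1·1=1 | T(12,2)=1+2·1023=2047 | T(12,3)=1023+3·28501=86526 | T(12,4)=28501+4·145750=611501 | T(12,5)=145750+5·246730=1379400 | T(12,6)=246730+6·179487=1323652 | T(12,7)=179487+7·63987=627396 | T(12,8)=63987+8·11880=159027 | T(12,9)=11880+9·1155=22275 | T(12,10)=1155+10·55=1705 | T(12,11)=55+11·1=66 | T(12,12)=1+12·0=1
B_12 = ΣS(12,k) = 1+2047+86526+611501+1379400+1323652+627396+159027+22275+1705+66+1 = 4213597

4213597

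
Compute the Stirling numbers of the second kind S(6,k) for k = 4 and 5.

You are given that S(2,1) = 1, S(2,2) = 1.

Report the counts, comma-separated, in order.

65, 15

[3] T[3,1]:1*1+0=1 · T[3,2]:2*1+1=3 · T[3,3]:3*0+1=1
[4] T[4,2]:2*3+1=7 · T[4,3]:3*1+3=6 · T[4,4]:4*0+1=1
[5] T[5,3]:3*6+7=25 · T[5,4]:4*1+6=10 · T[5,5]:5*0+1=1
[6] T[6,4]:4*10+25=65 · T[6,5]:5*1+10=15
Read S(6,4) = 65, S(6,5) = 15.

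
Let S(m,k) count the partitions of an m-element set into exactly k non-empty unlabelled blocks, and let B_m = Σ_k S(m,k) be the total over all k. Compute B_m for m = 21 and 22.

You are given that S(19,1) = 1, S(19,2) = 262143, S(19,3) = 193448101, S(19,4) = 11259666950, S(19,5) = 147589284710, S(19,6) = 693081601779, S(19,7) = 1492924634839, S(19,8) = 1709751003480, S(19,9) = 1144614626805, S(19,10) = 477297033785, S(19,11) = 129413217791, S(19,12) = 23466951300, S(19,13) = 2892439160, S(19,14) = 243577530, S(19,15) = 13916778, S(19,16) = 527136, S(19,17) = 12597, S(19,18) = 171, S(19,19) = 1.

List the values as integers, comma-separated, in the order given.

474869816156751, 4506715738447323

[20] T[20,1]:1*1+0=1 · T[20,2]:2*262143+1=524287 · T[20,3]:3*193448101+262143=580606446 · T[20,4]:4*11259666950+193448101=45232115901 · T[20,5]:5*147589284710+11259666950=749206090500 · T[20,6]:6*693081601779+147589284710=4306078895384 · T[20,7]:7*1492924634839+693081601779=11143554045652 · T[20,8]:8*1709751003480+1492924634839=15170932662679 · T[20,9]:9*1144614626805+1709751003480=12011282644725 · T[20,10]:10*477297033785+1144614626805=5917584964655 · T[20,11]:11*129413217791+477297033785=1900842429486 · T[20,12]:12*23466951300+129413217791=411016633391 · T[20,13]:13*2892439160+23466951300=61068660380 · T[20,14]:14*243577530+2892439160=6302524580 · T[20,15]:15*13916778+243577530=452329200 · T[20,16]:16*527136+13916778=22350954 · T[20,17]:17*12597+527136=741285 · T[20,18]:18*171+12597=15675 · T[20,19]:19*1+171=190 · T[20,20]:20*0+1=1
[21] T[21,1]:1*1+0=1 · T[21,2]:2*524287+1=1048575 · T[21,3]:3*580606446+524287=1742343625 · T[21,4]:4*45232115901+580606446=181509070050 · T[21,5]:5*749206090500+45232115901=3791262568401 · T[21,6]:6*4306078895384+749206090500=26585679462804 · T[21,7]:7*11143554045652+4306078895384=82310957214948 · T[21,8]:8*15170932662679+11143554045652=132511015347084 · T[21,9]:9*12011282644725+15170932662679=123272476465204 · T[21,10]:10*5917584964655+12011282644725=71187132291275 · T[21,11]:11*1900842429486+5917584964655=26826851689001 · T[21,12]:12*411016633391+1900842429486=6833042030178 · T[21,13]:13*61068660380+411016633391=1204909218331 · T[21,14]:14*6302524580+61068660380=149304004500 · T[21,15]:15*452329200+6302524580=13087462580 · T[21,16]:16*22350954+452329200=809944464 · T[21,17]:17*741285+22350954=34952799 · T[21,18]:18*15675+741285=1023435 · T[21,19]:19*190+15675=19285 · T[21,20]:20*1+190=210 · T[21,21]:21*0+1=1
[22] T[22,1]:1*1+0=1 · T[22,2]:2*1048575+1=2097151 · T[22,3]:3*1742343625+1048575=5228079450 · T[22,4]:4*181509070050+1742343625=727778623825 · T[22,5]:5*3791262568401+181509070050=19137821912055 · T[22,6]:6*26585679462804+3791262568401=163305339345225 · T[22,7]:7*82310957214948+26585679462804=602762379967440 · T[22,8]:8*132511015347084+82310957214948=1142399079991620 · T[22,9]:9*123272476465204+132511015347084=1241963303533920 · T[22,10]:10*71187132291275+123272476465204=835143799377954 · T[22,11]:11*26826851689001+71187132291275=366282500870286 · T[22,12]:12*6833042030178+26826851689001=108823356051137 · T[22,13]:13*1204909218331+6833042030178=22496861868481 · T[22,14]:14*149304004500+1204909218331=3295165281331 · T[22,15]:15*13087462580+149304004500=345615943200 · T[22,16]:16*809944464+13087462580=26046574004 · T[22,17]:17*34952799+809944464=1404142047 · T[22,18]:18*1023435+34952799=53374629 · T[22,19]:19*19285+1023435=1389850 · T[22,20]:20*210+19285=23485 · T[22,21]:21*1+210=231 · T[22,22]:22*0+1=1
B_21 = ΣS(21,k) = 1+1048575+1742343625+181509070050+3791262568401+26585679462804+82310957214948+132511015347084+123272476465204+71187132291275+26826851689001+6833042030178+1204909218331+149304004500+13087462580+809944464+34952799+1023435+19285+210+1 = 474869816156751
B_22 = ΣS(22,k) = 1+2097151+5228079450+727778623825+19137821912055+163305339345225+602762379967440+1142399079991620+1241963303533920+835143799377954+366282500870286+108823356051137+22496861868481+3295165281331+345615943200+26046574004+1404142047+53374629+1389850+23485+231+1 = 4506715738447323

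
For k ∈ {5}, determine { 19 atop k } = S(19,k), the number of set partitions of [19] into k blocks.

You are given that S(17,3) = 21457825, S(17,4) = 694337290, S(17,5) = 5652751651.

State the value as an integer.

@18  (18,4):694337290·4+21457825→2798806985, (18,5):5652751651·5+694337290→28958095545
@19  (19,5):28958095545·5+2798806985→147589284710
Read S(19,5) = 147589284710.

147589284710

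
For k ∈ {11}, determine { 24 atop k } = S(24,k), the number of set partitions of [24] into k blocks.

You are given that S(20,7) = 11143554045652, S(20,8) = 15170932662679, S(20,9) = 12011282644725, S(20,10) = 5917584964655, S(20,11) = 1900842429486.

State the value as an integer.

63100165695775560

[21] T[21,8]:8*15170932662679+11143554045652=132511015347084 · T[21,9]:9*12011282644725+15170932662679=123272476465204 · T[21,10]:10*5917584964655+12011282644725=71187132291275 · T[21,11]:11*1900842429486+5917584964655=26826851689001
[22] T[22,9]:9*123272476465204+132511015347084=1241963303533920 · T[22,10]:10*71187132291275+123272476465204=835143799377954 · T[22,11]:11*26826851689001+71187132291275=366282500870286
[23] T[23,10]:10*835143799377954+1241963303533920=9593401297313460 · T[23,11]:11*366282500870286+835143799377954=4864251308951100
[24] T[24,11]:11*4864251308951100+9593401297313460=63100165695775560
Read S(24,11) = 63100165695775560.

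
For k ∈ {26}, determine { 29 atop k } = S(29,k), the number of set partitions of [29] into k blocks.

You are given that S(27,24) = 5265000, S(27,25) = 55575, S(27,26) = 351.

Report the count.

@28  (28,25):55575·25+5265000→6654375, (28,26):351·26+55575→64701
@29  (29,26):64701·26+6654375→8336601
Read S(29,26) = 8336601.

8336601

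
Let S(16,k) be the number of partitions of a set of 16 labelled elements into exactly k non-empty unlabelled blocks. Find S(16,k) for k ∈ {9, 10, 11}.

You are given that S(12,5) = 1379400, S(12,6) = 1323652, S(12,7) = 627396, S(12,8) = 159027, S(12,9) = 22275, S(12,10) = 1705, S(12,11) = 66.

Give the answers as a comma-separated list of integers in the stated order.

[13] T[13,6]:6*1323652+1379400=9321312 · T[13,7]:7*627396+1323652=5715424 · T[13,8]:8*159027+627396=1899612 · T[13,9]:9*22275+159027=359502 · T[13,10]:10*1705+22275=39325 · T[13,11]:11*66+1705=2431
[14] T[14,7]:7*5715424+9321312=49329280 · T[14,8]:8*1899612+5715424=20912320 · T[14,9]:9*359502+1899612=5135130 · T[14,10]:10*39325+359502=752752 · T[14,11]:11*2431+39325=66066
[15] T[15,8]:8*20912320+49329280=216627840 · T[15,9]:9*5135130+20912320=67128490 · T[15,10]:10*752752+5135130=12662650 · T[15,11]:11*66066+752752=1479478
[16] T[16,9]:9*67128490+216627840=820784250 · T[16,10]:10*12662650+67128490=193754990 · T[16,11]:11*1479478+12662650=28936908
Read S(16,9) = 820784250, S(16,10) = 193754990, S(16,11) = 28936908.

820784250, 193754990, 28936908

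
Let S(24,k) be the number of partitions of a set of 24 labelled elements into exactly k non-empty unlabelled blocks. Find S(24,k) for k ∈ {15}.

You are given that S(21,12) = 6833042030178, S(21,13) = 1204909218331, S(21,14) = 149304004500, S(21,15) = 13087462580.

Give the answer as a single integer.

r22: T_22,13=13×1204909218331+6833042030178=22496861868481; T_22,14=14×149304004500+1204909218331=3295165281331; T_22,15=15×13087462580+149304004500=345615943200
r23: T_23,14=14×3295165281331+22496861868481=68629175807115; T_23,15=15×345615943200+3295165281331=8479404429331
r24: T_24,15=15×8479404429331+68629175807115=195820242247080
Read S(24,15) = 195820242247080.

195820242247080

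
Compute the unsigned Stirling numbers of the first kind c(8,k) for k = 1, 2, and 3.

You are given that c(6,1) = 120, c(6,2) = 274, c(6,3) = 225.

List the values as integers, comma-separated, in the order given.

@7  (7,1):120·6+0→720, (7,2):274·6+120→1764, (7,3):225·6+274→1624
@8  (8,1):720·7+0→5040, (8,2):1764·7+720→13068, (8,3):1624·7+1764→13132
Read c(8,1) = 5040, c(8,2) = 13068, c(8,3) = 13132.

5040, 13068, 13132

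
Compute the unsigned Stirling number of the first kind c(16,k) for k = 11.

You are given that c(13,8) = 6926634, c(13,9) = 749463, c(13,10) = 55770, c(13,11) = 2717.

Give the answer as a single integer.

@14  (14,9):749463·13+6926634→16669653, (14,10):55770·13+749463→1474473, (14,11):2717·13+55770→91091
@15  (15,10):1474473·14+16669653→37312275, (15,11):91091·14+1474473→2749747
@16  (16,11):2749747·15+37312275→78558480
Read c(16,11) = 78558480.

78558480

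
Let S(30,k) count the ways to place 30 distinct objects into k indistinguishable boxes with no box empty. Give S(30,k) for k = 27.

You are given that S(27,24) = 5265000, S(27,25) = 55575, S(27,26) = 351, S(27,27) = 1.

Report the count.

row 28: T[28][25]=25·55575+5265000=6654375  T[28][26]=26·351+55575=64701  T[28][27]=27·1+351=378
row 29: T[29][26]=26·64701+6654375=8336601  T[29][27]=27·378+64701=74907
row 30: T[30][27]=27·74907+8336601=10359090
Read S(30,27) = 10359090.

10359090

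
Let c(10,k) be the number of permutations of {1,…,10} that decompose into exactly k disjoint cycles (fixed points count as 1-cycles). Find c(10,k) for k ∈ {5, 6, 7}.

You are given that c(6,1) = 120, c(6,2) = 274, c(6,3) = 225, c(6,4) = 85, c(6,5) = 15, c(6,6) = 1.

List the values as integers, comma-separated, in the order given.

269325, 63273, 9450

@7  (7,2):274·6+120→1764, (7,3):225·6+274→1624, (7,4):85·6+225→735, (7,5):15·6+85→175, (7,6):1·6+15→21, (7,7):0·6+1→1
@8  (8,3):1624·7+1764→13132, (8,4):735·7+1624→6769, (8,5):175·7+735→1960, (8,6):21·7+175→322, (8,7):1·7+21→28
@9  (9,4):6769·8+13132→67284, (9,5):1960·8+6769→22449, (9,6):322·8+1960→4536, (9,7):28·8+322→546
@10  (10,5):22449·9+67284→269325, (10,6):4536·9+22449→63273, (10,7):546·9+4536→9450
Read c(10,5) = 269325, c(10,6) = 63273, c(10,7) = 9450.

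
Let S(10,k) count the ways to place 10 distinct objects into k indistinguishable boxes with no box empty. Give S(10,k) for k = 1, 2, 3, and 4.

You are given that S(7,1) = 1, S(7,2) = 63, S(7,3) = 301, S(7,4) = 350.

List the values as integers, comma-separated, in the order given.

1, 511, 9330, 34105

@8  (8,1):1·1+0→1, (8,2):63·2+1→127, (8,3):301·3+63→966, (8,4):350·4+301→1701
@9  (9,1):1·1+0→1, (9,2):127·2+1→255, (9,3):966·3+127→3025, (9,4):1701·4+966→7770
@10  (10,1):1·1+0→1, (10,2):255·2+1→511, (10,3):3025·3+255→9330, (10,4):7770·4+3025→34105
Read S(10,1) = 1, S(10,2) = 511, S(10,3) = 9330, S(10,4) = 34105.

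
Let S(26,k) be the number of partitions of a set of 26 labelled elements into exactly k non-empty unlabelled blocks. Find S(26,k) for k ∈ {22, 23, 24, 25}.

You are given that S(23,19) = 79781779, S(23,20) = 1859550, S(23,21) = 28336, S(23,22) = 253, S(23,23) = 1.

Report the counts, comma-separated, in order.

@24  (24,20):1859550·20+79781779→116972779, (24,21):28336·21+1859550→2454606, (24,22):253·22+28336→33902, (24,23):1·23+253→276, (24,24):0·24+1→1
@25  (25,21):2454606·21+116972779→168519505, (25,22):33902·22+2454606→3200450, (25,23):276·23+33902→40250, (25,24):1·24+276→300, (25,25):0·25+1→1
@26  (26,22):3200450·22+168519505→238929405, (26,23):40250·23+3200450→4126200, (26,24):300·24+40250→47450, (26,25):1·25+300→325
Read S(26,22) = 238929405, S(26,23) = 4126200, S(26,24) = 47450, S(26,25) = 325.

238929405, 4126200, 47450, 325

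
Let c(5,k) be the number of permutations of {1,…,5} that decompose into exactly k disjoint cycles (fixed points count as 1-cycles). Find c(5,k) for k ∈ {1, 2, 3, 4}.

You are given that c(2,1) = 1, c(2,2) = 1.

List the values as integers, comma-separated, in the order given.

24, 50, 35, 10

[3] T[3,1]:2*1+0=2 · T[3,2]:2*1+1=3 · T[3,3]:2*0+1=1
[4] T[4,1]:3*2+0=6 · T[4,2]:3*3+2=11 · T[4,3]:3*1+3=6 · T[4,4]:3*0+1=1
[5] T[5,1]:4*6+0=24 · T[5,2]:4*11+6=50 · T[5,3]:4*6+11=35 · T[5,4]:4*1+6=10
Read c(5,1) = 24, c(5,2) = 50, c(5,3) = 35, c(5,4) = 10.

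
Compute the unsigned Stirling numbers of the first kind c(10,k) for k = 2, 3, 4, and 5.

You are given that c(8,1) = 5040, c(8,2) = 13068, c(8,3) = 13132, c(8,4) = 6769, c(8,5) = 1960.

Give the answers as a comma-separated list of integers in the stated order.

1026576, 1172700, 723680, 269325

i=9: T(9,1)=0+8·5040=40320 | T(9,2)=5040+8·13068=109584 | T(9,3)=13068+8·13132=118124 | T(9,4)=13132+8·6769=67284 | T(9,5)=6769+8·1960=22449
i=10: T(10,2)=40320+9·109584=1026576 | T(10,3)=109584+9·118124=1172700 | T(10,4)=118124+9·67284=723680 | T(10,5)=67284+9·22449=269325
Read c(10,2) = 1026576, c(10,3) = 1172700, c(10,4) = 723680, c(10,5) = 269325.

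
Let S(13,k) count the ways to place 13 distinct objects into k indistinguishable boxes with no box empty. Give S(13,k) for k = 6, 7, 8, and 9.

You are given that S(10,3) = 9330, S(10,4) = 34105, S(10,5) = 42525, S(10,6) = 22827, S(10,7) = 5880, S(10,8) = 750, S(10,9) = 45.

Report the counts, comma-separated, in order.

row 11: T[11][4]=4·34105+9330=145750  T[11][5]=5·42525+34105=246730  T[11][6]=6·22827+42525=179487  T[11][7]=7·5880+22827=63987  T[11][8]=8·750+5880=11880  T[11][9]=9·45+750=1155
row 12: T[12][5]=5·246730+145750=1379400  T[12][6]=6·179487+246730=1323652  T[12][7]=7·63987+179487=627396  T[12][8]=8·11880+63987=159027  T[12][9]=9·1155+11880=22275
row 13: T[13][6]=6·1323652+1379400=9321312  T[13][7]=7·627396+1323652=5715424  T[13][8]=8·159027+627396=1899612  T[13][9]=9·22275+159027=359502
Read S(13,6) = 9321312, S(13,7) = 5715424, S(13,8) = 1899612, S(13,9) = 359502.

9321312, 5715424, 1899612, 359502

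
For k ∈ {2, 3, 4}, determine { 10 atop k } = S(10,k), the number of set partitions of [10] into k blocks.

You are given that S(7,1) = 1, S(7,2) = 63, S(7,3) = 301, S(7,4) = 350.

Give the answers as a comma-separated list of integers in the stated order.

[8] T[8,1]:1*1+0=1 · T[8,2]:2*63+1=127 · T[8,3]:3*301+63=966 · T[8,4]:4*350+301=1701
[9] T[9,1]:1*1+0=1 · T[9,2]:2*127+1=255 · T[9,3]:3*966+127=3025 · T[9,4]:4*1701+966=7770
[10] T[10,2]:2*255+1=511 · T[10,3]:3*3025+255=9330 · T[10,4]:4*7770+3025=34105
Read S(10,2) = 511, S(10,3) = 9330, S(10,4) = 34105.

511, 9330, 34105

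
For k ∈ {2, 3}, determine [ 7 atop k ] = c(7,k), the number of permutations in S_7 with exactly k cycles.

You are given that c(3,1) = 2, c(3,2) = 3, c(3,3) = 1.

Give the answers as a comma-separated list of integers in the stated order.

@4  (4,1):2·3+0→6, (4,2):3·3+2→11, (4,3):1·3+3→6
@5  (5,1):6·4+0→24, (5,2):11·4+6→50, (5,3):6·4+11→35
@6  (6,1):24·5+0→120, (6,2):50·5+24→274, (6,3):35·5+50→225
@7  (7,2):274·6+120→1764, (7,3):225·6+274→1624
Read c(7,2) = 1764, c(7,3) = 1624.

1764, 1624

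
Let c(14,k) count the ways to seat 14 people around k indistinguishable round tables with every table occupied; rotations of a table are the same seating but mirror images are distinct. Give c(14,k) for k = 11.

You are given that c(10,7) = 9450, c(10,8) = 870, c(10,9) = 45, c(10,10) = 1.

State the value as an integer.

r11: T_11,8=10×870+9450=18150; T_11,9=10×45+870=1320; T_11,10=10×1+45=55; T_11,11=10×0+1=1
r12: T_12,9=11×1320+18150=32670; T_12,10=11×55+1320=1925; T_12,11=11×1+55=66
r13: T_13,10=12×1925+32670=55770; T_13,11=12×66+1925=2717
r14: T_14,11=13×2717+55770=91091
Read c(14,11) = 91091.

91091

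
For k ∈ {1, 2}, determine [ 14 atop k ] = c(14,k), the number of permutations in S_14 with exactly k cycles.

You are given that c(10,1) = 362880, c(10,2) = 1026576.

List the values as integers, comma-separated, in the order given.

6227020800, 19802759040

r11: T_11,1=10×362880+0=3628800; T_11,2=10×1026576+362880=10628640
r12: T_12,1=11×3628800+0=39916800; T_12,2=11×10628640+3628800=120543840
r13: T_13,1=12×39916800+0=479001600; T_13,2=12×120543840+39916800=1486442880
r14: T_14,1=13×479001600+0=6227020800; T_14,2=13×1486442880+479001600=19802759040
Read c(14,1) = 6227020800, c(14,2) = 19802759040.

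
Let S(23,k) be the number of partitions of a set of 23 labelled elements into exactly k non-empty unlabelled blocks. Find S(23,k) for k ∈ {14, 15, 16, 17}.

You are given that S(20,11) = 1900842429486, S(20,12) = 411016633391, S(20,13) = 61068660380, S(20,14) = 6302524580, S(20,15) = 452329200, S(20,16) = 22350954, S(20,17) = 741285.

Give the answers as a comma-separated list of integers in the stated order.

r21: T_21,12=12×411016633391+1900842429486=6833042030178; T_21,13=13×61068660380+411016633391=1204909218331; T_21,14=14×6302524580+61068660380=149304004500; T_21,15=15×452329200+6302524580=13087462580; T_21,16=16×22350954+452329200=809944464; T_21,17=17×741285+22350954=34952799
r22: T_22,13=13×1204909218331+6833042030178=22496861868481; T_22,14=14×149304004500+1204909218331=3295165281331; T_22,15=15×13087462580+149304004500=345615943200; T_22,16=16×809944464+13087462580=26046574004; T_22,17=17×34952799+809944464=1404142047
r23: T_23,14=14×3295165281331+22496861868481=68629175807115; T_23,15=15×345615943200+3295165281331=8479404429331; T_23,16=16×26046574004+345615943200=762361127264; T_23,17=17×1404142047+26046574004=49916988803
Read S(23,14) = 68629175807115, S(23,15) = 8479404429331, S(23,16) = 762361127264, S(23,17) = 49916988803.

68629175807115, 8479404429331, 762361127264, 49916988803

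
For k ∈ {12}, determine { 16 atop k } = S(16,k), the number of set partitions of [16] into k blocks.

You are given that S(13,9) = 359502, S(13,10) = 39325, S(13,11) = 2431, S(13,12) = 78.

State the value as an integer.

2757118

[14] T[14,10]:10*39325+359502=752752 · T[14,11]:11*2431+39325=66066 · T[14,12]:12*78+2431=3367
[15] T[15,11]:11*66066+752752=1479478 · T[15,12]:12*3367+66066=106470
[16] T[16,12]:12*106470+1479478=2757118
Read S(16,12) = 2757118.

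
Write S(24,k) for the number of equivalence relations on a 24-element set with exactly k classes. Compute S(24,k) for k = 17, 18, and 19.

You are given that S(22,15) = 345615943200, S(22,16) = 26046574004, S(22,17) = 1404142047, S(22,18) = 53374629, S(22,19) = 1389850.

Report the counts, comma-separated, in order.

1610949936915, 92484925445, 3880739170

r23: T_23,16=16×26046574004+345615943200=762361127264; T_23,17=17×1404142047+26046574004=49916988803; T_23,18=18×53374629+1404142047=2364885369; T_23,19=19×1389850+53374629=79781779
r24: T_24,17=17×49916988803+762361127264=1610949936915; T_24,18=18×2364885369+49916988803=92484925445; T_24,19=19×79781779+2364885369=3880739170
Read S(24,17) = 1610949936915, S(24,18) = 92484925445, S(24,19) = 3880739170.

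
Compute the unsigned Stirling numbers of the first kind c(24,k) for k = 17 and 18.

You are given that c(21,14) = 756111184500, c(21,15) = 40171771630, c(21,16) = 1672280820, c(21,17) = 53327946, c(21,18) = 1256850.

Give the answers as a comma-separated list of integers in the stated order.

i=22: T(22,15)=756111184500+21·40171771630=1599718388730 | T(22,16)=40171771630+21·1672280820=75289668850 | T(22,17)=1672280820+21·53327946=2792167686 | T(22,18)=53327946+21·1256850=79721796
i=23: T(23,16)=1599718388730+22·75289668850=3256091103430 | T(23,17)=75289668850+22·2792167686=136717357942 | T(23,18)=2792167686+22·79721796=4546047198
i=24: T(24,17)=3256091103430+23·136717357942=6400590336096 | T(24,18)=136717357942+23·4546047198=241276443496
Read c(24,17) = 6400590336096, c(24,18) = 241276443496.

6400590336096, 241276443496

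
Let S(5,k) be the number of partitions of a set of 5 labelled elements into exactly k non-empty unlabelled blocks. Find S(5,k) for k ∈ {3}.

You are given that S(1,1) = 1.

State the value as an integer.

25

i=2: T(2,1)=0+1·1=1 | T(2,2)=1+2·0=1
i=3: T(3,1)=0+1·1=1 | T(3,2)=1+2·1=3 | T(3,3)=1+3·0=1
i=4: T(4,2)=1+2·3=7 | T(4,3)=3+3·1=6
i=5: T(5,3)=7+3·6=25
Read S(5,3) = 25.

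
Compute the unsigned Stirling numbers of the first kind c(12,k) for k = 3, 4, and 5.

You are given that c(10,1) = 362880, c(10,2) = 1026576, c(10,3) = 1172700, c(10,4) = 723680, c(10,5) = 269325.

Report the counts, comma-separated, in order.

150917976, 105258076, 45995730

[11] T[11,2]:10*1026576+362880=10628640 · T[11,3]:10*1172700+1026576=12753576 · T[11,4]:10*723680+1172700=8409500 · T[11,5]:10*269325+723680=3416930
[12] T[12,3]:11*12753576+10628640=150917976 · T[12,4]:11*8409500+12753576=105258076 · T[12,5]:11*3416930+8409500=45995730
Read c(12,3) = 150917976, c(12,4) = 105258076, c(12,5) = 45995730.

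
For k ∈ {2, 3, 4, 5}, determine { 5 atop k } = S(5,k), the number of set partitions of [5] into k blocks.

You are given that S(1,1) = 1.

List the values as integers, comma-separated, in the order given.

r2: T_2,1=1×1+0=1; T_2,2=2×0+1=1
r3: T_3,1=1×1+0=1; T_3,2=2×1+1=3; T_3,3=3×0+1=1
r4: T_4,1=1×1+0=1; T_4,2=2×3+1=7; T_4,3=3×1+3=6; T_4,4=4×0+1=1
r5: T_5,2=2×7+1=15; T_5,3=3×6+7=25; T_5,4=4×1+6=10; T_5,5=5×0+1=1
Read S(5,2) = 15, S(5,3) = 25, S(5,4) = 10, S(5,5) = 1.

15, 25, 10, 1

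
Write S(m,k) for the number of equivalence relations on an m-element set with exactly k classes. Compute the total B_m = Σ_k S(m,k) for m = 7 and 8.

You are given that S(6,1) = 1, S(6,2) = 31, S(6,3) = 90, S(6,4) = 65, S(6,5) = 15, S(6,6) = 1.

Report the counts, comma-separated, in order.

877, 4140

i=7: T(7,1)=0+1·1=1 | T(7,2)=1+2·31=63 | T(7,3)=31+3·90=301 | T(7,4)=90+4·65=350 | T(7,5)=65+5·15=140 | T(7,6)=15+6·1=21 | T(7,7)=1+7·0=1
i=8: T(8,1)=0+1·1=1 | T(8,2)=1+2·63=127 | T(8,3)=63+3·301=966 | T(8,4)=301+4·350=1701 | T(8,5)=350+5·140=1050 | T(8,6)=140+6·21=266 | T(8,7)=21+7·1=28 | T(8,8)=1+8·0=1
B_7 = ΣS(7,k) = 1+63+301+350+140+21+1 = 877
B_8 = ΣS(8,k) = 1+127+966+1701+1050+266+28+1 = 4140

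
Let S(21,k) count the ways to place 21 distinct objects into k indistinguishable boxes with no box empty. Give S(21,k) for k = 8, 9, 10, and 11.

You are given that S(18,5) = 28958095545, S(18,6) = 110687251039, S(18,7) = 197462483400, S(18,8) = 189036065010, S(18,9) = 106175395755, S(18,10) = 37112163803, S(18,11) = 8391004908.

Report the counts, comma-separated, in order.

132511015347084, 123272476465204, 71187132291275, 26826851689001

i=19: T(19,6)=28958095545+6·110687251039=693081601779 | T(19,7)=110687251039+7·197462483400=1492924634839 | T(19,8)=197462483400+8·189036065010=1709751003480 | T(19,9)=189036065010+9·106175395755=1144614626805 | T(19,10)=106175395755+10·37112163803=477297033785 | T(19,11)=37112163803+11·8391004908=129413217791
i=20: T(20,7)=693081601779+7·1492924634839=11143554045652 | T(20,8)=1492924634839+8·1709751003480=15170932662679 | T(20,9)=1709751003480+9·1144614626805=12011282644725 | T(20,10)=1144614626805+10·477297033785=5917584964655 | T(20,11)=477297033785+11·129413217791=1900842429486
i=21: T(21,8)=11143554045652+8·15170932662679=132511015347084 | T(21,9)=15170932662679+9·12011282644725=123272476465204 | T(21,10)=12011282644725+10·5917584964655=71187132291275 | T(21,11)=5917584964655+11·1900842429486=26826851689001
Read S(21,8) = 132511015347084, S(21,9) = 123272476465204, S(21,10) = 71187132291275, S(21,11) = 26826851689001.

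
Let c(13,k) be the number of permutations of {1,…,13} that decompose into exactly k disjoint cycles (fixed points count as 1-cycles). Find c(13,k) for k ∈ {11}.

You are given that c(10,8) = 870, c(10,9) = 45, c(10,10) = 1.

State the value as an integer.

row 11: T[11][9]=10·45+870=1320  T[11][10]=10·1+45=55  T[11][11]=10·0+1=1
row 12: T[12][10]=11·55+1320=1925  T[12][11]=11·1+55=66
row 13: T[13][11]=12·66+1925=2717
Read c(13,11) = 2717.

2717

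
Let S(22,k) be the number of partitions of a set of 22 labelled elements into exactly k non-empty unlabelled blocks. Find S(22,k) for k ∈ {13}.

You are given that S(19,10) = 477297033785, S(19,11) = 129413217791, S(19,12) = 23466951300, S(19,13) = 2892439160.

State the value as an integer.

row 20: T[20][11]=11·129413217791+477297033785=1900842429486  T[20][12]=12·23466951300+129413217791=411016633391  T[20][13]=13·2892439160+23466951300=61068660380
row 21: T[21][12]=12·411016633391+1900842429486=6833042030178  T[21][13]=13·61068660380+411016633391=1204909218331
row 22: T[22][13]=13·1204909218331+6833042030178=22496861868481
Read S(22,13) = 22496861868481.

22496861868481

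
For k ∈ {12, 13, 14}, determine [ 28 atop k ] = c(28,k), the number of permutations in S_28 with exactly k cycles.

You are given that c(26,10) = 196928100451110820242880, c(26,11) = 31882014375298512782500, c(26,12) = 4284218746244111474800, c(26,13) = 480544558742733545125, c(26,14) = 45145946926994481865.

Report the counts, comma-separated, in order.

@27  (27,11):31882014375298512782500·26+196928100451110820242880→1025860474208872152587880, (27,12):4284218746244111474800·26+31882014375298512782500→143271701777645411127300, (27,13):480544558742733545125·26+4284218746244111474800→16778377273555183648050, (27,14):45145946926994481865·26+480544558742733545125→1654339178844590073615
@28  (28,12):143271701777645411127300·27+1025860474208872152587880→4894196422205298253024980, (28,13):16778377273555183648050·27+143271701777645411127300→596287888163635369624650, (28,14):1654339178844590073615·27+16778377273555183648050→61445535102359115635655
Read c(28,12) = 4894196422205298253024980, c(28,13) = 596287888163635369624650, c(28,14) = 61445535102359115635655.

4894196422205298253024980, 596287888163635369624650, 61445535102359115635655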